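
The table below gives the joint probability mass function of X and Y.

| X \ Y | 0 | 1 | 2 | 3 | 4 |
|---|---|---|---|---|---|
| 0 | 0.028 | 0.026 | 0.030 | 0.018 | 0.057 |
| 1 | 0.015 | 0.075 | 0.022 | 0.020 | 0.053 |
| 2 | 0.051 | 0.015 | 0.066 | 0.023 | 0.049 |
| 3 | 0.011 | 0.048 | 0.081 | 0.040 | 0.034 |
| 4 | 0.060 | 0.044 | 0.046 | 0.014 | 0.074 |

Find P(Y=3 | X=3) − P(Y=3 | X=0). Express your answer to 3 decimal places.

0.074

P(X=3) = 0.011 + 0.048 + 0.081 + 0.040 + 0.034 = 0.214; P(Y=3 | X=3) = 0.040/0.214 = 0.1869.
P(X=0) = 0.028 + 0.026 + 0.030 + 0.018 + 0.057 = 0.159; P(Y=3 | X=0) = 0.018/0.159 = 0.1132.
Difference = 0.074.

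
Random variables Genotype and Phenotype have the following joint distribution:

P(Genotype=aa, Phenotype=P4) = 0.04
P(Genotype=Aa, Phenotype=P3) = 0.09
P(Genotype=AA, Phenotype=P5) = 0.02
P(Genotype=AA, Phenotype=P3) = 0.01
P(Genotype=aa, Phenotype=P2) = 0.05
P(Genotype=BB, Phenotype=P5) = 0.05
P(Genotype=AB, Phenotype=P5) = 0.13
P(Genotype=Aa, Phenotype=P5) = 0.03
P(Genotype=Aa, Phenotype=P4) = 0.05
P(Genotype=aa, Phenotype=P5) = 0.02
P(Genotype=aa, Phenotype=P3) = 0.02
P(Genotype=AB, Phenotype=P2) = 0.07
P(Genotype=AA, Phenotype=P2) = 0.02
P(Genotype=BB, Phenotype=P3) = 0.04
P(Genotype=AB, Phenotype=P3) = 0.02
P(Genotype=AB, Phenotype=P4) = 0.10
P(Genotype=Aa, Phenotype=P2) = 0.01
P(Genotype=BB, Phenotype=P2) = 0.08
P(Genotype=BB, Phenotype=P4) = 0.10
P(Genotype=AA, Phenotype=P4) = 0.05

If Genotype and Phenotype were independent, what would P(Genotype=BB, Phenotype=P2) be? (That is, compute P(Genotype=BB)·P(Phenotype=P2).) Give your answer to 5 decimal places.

0.06210

P(Genotype=BB) = 0.08 + 0.04 + 0.10 + 0.05 = 0.27.
P(Phenotype=P2) = 0.02 + 0.01 + 0.05 + 0.07 + 0.08 = 0.23.
Product: 0.27 × 0.23 = 0.06210.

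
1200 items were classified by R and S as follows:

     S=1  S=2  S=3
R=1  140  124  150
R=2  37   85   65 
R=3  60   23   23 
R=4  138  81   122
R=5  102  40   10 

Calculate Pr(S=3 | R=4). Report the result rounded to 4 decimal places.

0.3578

Total with R=4: 138 + 81 + 122 = 341.
P(S=3 | R=4) = 122/341 = 0.3578.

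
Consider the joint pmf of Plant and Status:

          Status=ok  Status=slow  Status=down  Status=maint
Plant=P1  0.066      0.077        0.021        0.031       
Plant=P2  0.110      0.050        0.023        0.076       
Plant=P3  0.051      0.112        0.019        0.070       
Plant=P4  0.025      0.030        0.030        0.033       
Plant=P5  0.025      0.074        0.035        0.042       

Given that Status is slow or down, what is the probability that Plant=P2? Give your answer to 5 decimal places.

0.15499

P(Status=slow) = 0.077 + 0.050 + 0.112 + 0.030 + 0.074 = 0.343.
P(Status=down) = 0.021 + 0.023 + 0.019 + 0.030 + 0.035 = 0.128.
P(Status ∈ {slow, down}) = 0.343 + 0.128 = 0.471; P(Plant=P2, Status ∈ {slow, down}) = 0.050 + 0.023 = 0.073.
P(Plant=P2 | Status ∈ {slow, down}) = 0.073/0.471 = 0.15499.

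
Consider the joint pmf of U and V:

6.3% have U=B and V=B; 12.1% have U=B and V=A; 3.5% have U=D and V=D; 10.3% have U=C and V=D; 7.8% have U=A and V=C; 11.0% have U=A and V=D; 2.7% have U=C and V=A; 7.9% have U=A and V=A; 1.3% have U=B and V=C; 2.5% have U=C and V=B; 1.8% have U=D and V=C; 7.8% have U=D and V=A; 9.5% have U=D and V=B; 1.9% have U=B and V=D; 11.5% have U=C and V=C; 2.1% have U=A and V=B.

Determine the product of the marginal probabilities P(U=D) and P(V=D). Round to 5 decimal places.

0.06034

P(U=D) = 0.078 + 0.095 + 0.018 + 0.035 = 0.226.
P(V=D) = 0.110 + 0.019 + 0.103 + 0.035 = 0.267.
Product: 0.226 × 0.267 = 0.06034.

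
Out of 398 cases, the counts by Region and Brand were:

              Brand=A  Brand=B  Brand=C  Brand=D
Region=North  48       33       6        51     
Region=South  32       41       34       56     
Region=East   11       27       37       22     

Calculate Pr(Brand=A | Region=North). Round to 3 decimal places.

0.348

Total with Region=North: 48 + 33 + 6 + 51 = 138.
P(Brand=A | Region=North) = 48/138 = 0.348.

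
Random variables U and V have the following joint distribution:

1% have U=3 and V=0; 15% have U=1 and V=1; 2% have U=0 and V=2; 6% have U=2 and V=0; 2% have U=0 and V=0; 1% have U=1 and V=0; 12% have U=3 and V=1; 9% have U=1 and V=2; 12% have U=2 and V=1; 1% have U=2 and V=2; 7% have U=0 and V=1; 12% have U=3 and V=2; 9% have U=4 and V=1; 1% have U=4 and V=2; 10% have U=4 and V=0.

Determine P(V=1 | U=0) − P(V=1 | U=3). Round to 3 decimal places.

0.156

P(U=0) = 0.02 + 0.07 + 0.02 = 0.11; P(V=1 | U=0) = 0.07/0.11 = 0.6364.
P(U=3) = 0.01 + 0.12 + 0.12 = 0.25; P(V=1 | U=3) = 0.12/0.25 = 0.4800.
Difference = 0.156.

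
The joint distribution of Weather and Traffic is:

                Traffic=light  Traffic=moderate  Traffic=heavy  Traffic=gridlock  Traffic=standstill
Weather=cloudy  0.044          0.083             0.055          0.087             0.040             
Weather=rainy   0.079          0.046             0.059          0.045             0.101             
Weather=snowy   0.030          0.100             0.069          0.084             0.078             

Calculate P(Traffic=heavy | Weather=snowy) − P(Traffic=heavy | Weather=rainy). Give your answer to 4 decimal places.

0.0123

P(Weather=snowy) = 0.030 + 0.100 + 0.069 + 0.084 + 0.078 = 0.361; P(Traffic=heavy | Weather=snowy) = 0.069/0.361 = 0.19114.
P(Weather=rainy) = 0.079 + 0.046 + 0.059 + 0.045 + 0.101 = 0.330; P(Traffic=heavy | Weather=rainy) = 0.059/0.330 = 0.17879.
Difference = 0.0123.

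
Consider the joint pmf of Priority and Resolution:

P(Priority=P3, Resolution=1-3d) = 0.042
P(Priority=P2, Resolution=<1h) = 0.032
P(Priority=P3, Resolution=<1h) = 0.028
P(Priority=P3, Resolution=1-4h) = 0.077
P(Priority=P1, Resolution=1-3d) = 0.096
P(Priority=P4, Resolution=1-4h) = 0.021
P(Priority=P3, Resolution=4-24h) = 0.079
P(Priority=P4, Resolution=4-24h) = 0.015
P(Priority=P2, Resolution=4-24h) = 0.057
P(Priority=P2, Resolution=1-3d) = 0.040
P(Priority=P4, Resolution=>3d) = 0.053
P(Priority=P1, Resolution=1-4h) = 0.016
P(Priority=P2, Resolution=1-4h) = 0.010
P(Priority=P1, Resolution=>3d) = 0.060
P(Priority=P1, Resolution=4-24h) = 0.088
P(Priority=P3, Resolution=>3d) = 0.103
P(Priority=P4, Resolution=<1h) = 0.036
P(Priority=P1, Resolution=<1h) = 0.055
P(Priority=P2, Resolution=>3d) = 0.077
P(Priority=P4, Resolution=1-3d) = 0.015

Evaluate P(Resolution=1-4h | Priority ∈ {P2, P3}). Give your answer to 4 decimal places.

0.1596

P(Priority=P2) = 0.032 + 0.010 + 0.057 + 0.040 + 0.077 = 0.216.
P(Priority=P3) = 0.028 + 0.077 + 0.079 + 0.042 + 0.103 = 0.329.
P(Priority ∈ {P2, P3}) = 0.216 + 0.329 = 0.545; P(Resolution=1-4h, Priority ∈ {P2, P3}) = 0.010 + 0.077 = 0.087.
P(Resolution=1-4h | Priority ∈ {P2, P3}) = 0.087/0.545 = 0.1596.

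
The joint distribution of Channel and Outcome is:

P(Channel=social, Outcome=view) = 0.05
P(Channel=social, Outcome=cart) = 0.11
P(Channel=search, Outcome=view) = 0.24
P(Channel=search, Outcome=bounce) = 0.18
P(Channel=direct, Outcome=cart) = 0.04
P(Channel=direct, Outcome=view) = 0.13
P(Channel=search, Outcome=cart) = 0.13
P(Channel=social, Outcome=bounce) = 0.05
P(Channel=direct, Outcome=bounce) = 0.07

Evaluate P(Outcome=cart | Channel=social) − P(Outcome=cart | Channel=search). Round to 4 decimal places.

P(Channel=social) = 0.05 + 0.05 + 0.11 = 0.21; P(Outcome=cart | Channel=social) = 0.11/0.21 = 0.52381.
P(Channel=search) = 0.18 + 0.24 + 0.13 = 0.55; P(Outcome=cart | Channel=search) = 0.13/0.55 = 0.23636.
Difference = 0.2874.

0.2874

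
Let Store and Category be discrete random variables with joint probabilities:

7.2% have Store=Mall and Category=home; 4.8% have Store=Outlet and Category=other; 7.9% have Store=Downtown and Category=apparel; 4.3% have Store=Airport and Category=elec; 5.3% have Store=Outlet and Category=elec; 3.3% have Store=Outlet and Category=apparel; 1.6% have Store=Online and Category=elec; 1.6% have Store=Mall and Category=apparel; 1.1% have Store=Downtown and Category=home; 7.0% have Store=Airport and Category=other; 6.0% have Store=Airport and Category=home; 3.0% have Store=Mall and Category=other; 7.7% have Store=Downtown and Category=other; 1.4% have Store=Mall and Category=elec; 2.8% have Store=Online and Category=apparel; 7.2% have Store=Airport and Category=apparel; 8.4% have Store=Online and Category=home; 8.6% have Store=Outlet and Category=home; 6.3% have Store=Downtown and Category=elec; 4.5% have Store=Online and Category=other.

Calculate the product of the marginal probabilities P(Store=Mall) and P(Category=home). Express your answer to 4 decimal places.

0.0413

P(Store=Mall) = 0.016 + 0.014 + 0.072 + 0.030 = 0.132.
P(Category=home) = 0.011 + 0.072 + 0.060 + 0.086 + 0.084 = 0.313.
Product: 0.132 × 0.313 = 0.0413.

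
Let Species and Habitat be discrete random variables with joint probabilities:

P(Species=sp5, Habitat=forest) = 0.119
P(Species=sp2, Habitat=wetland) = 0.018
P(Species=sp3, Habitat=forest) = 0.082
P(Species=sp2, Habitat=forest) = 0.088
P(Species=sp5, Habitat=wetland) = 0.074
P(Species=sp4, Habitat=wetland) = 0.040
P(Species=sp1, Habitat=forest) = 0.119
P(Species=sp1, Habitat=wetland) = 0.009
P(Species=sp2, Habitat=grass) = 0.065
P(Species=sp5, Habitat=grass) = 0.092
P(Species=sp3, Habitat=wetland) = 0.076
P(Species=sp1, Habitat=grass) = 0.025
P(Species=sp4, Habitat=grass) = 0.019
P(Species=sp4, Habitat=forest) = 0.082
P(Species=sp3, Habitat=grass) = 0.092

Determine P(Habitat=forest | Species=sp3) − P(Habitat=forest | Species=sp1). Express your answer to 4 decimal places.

P(Species=sp3) = 0.082 + 0.092 + 0.076 = 0.250; P(Habitat=forest | Species=sp3) = 0.082/0.250 = 0.32800.
P(Species=sp1) = 0.119 + 0.025 + 0.009 = 0.153; P(Habitat=forest | Species=sp1) = 0.119/0.153 = 0.77778.
Difference = -0.4498.

-0.4498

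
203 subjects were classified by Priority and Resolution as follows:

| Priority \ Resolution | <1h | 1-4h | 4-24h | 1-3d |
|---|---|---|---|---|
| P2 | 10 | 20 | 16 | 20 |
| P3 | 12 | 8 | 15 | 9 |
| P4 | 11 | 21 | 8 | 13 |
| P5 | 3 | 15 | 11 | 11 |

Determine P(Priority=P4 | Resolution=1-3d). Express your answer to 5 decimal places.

0.24528

Total with Resolution=1-3d: 20 + 9 + 13 + 11 = 53.
P(Priority=P4 | Resolution=1-3d) = 13/53 = 0.24528.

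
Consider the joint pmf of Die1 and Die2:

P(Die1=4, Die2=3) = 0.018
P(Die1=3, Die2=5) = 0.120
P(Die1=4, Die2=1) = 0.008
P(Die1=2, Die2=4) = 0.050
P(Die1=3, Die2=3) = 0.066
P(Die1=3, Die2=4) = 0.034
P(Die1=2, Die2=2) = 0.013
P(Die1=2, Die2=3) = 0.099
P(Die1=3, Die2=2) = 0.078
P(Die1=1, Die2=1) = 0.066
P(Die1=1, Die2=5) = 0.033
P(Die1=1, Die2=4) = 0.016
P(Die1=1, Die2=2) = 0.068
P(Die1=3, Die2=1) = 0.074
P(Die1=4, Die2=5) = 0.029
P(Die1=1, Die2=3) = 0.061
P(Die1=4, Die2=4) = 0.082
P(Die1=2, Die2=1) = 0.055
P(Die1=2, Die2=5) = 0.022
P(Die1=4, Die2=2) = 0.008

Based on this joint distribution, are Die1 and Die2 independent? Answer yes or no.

no

P(Die1=4) = 0.145 and P(Die2=4) = 0.182, so their product is 0.02639, but P(Die1=4, Die2=4) = 0.082. Since these differ, Die1 and Die2 are not independent.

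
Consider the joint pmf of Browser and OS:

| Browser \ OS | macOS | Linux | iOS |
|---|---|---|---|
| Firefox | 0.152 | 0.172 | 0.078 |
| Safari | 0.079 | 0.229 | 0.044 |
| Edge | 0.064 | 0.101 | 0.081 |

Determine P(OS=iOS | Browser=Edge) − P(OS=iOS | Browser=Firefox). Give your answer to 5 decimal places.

0.13524

P(Browser=Edge) = 0.064 + 0.101 + 0.081 = 0.246; P(OS=iOS | Browser=Edge) = 0.081/0.246 = 0.329268.
P(Browser=Firefox) = 0.152 + 0.172 + 0.078 = 0.402; P(OS=iOS | Browser=Firefox) = 0.078/0.402 = 0.194030.
Difference = 0.13524.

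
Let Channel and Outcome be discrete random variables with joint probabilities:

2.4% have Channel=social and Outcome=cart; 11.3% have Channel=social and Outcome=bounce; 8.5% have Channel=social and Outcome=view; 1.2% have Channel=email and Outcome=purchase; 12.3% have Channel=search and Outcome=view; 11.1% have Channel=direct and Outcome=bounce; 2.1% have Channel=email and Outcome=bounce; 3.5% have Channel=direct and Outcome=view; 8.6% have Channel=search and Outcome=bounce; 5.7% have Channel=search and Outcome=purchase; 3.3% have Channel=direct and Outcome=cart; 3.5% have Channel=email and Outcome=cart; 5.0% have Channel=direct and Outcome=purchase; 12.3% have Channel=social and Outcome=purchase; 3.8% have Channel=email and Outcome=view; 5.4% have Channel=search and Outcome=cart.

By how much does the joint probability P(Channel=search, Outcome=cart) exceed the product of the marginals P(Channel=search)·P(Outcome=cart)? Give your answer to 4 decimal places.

0.0073

P(Channel=search) = 0.086 + 0.123 + 0.054 + 0.057 = 0.320.
P(Outcome=cart) = 0.035 + 0.054 + 0.024 + 0.033 = 0.146.
P(Channel=search, Outcome=cart) − P(Channel=search)P(Outcome=cart) = 0.054 − 0.320×0.146 = 0.0073.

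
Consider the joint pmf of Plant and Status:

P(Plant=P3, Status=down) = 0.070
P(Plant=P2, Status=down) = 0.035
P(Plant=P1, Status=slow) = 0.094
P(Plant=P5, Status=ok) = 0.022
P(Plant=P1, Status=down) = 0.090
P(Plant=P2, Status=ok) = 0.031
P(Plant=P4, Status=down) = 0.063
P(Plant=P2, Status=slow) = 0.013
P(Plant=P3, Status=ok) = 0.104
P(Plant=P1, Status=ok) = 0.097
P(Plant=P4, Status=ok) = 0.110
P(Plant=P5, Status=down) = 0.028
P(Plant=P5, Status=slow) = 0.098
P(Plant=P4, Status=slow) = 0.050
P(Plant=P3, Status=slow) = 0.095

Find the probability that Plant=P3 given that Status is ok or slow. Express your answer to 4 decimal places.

0.2787

P(Status=ok) = 0.097 + 0.031 + 0.104 + 0.110 + 0.022 = 0.364.
P(Status=slow) = 0.094 + 0.013 + 0.095 + 0.050 + 0.098 = 0.350.
P(Status ∈ {ok, slow}) = 0.364 + 0.350 = 0.714; P(Plant=P3, Status ∈ {ok, slow}) = 0.104 + 0.095 = 0.199.
P(Plant=P3 | Status ∈ {ok, slow}) = 0.199/0.714 = 0.2787.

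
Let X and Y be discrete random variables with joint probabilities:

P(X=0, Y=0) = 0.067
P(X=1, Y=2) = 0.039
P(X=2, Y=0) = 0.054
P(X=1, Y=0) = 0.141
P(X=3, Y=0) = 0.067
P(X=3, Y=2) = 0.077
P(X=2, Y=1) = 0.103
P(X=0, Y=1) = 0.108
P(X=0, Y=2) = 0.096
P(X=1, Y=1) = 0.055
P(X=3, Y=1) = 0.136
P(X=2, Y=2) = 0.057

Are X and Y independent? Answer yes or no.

P(X=1) = 0.235 and P(Y=0) = 0.329, so their product is 0.07732, but P(X=1, Y=0) = 0.141. Since these differ, X and Y are not independent.

no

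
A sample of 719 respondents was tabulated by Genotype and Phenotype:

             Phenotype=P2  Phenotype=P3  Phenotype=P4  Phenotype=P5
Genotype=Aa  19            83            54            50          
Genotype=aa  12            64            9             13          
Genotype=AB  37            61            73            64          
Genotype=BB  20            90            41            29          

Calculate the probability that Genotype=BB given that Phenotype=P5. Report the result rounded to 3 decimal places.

Total with Phenotype=P5: 50 + 13 + 64 + 29 = 156.
P(Genotype=BB | Phenotype=P5) = 29/156 = 0.186.

0.186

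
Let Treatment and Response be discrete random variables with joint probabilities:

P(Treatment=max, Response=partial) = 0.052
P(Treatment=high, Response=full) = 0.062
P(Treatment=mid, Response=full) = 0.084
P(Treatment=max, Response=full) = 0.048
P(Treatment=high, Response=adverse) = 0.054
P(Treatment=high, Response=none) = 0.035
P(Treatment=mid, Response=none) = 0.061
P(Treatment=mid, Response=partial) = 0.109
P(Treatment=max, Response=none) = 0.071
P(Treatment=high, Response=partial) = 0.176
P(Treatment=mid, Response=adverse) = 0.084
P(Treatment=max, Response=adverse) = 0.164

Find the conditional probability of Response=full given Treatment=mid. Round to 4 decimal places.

P(Treatment=mid) = 0.061 + 0.109 + 0.084 + 0.084 = 0.338.
P(Response=full | Treatment=mid) = 0.084/0.338 = 0.2485.

0.2485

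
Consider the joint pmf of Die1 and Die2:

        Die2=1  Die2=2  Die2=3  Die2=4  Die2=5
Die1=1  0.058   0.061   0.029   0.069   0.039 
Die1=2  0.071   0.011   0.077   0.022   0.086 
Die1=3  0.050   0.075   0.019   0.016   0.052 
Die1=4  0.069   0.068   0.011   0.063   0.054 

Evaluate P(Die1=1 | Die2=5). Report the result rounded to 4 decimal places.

P(Die2=5) = 0.039 + 0.086 + 0.052 + 0.054 = 0.231.
P(Die1=1 | Die2=5) = 0.039/0.231 = 0.1688.

0.1688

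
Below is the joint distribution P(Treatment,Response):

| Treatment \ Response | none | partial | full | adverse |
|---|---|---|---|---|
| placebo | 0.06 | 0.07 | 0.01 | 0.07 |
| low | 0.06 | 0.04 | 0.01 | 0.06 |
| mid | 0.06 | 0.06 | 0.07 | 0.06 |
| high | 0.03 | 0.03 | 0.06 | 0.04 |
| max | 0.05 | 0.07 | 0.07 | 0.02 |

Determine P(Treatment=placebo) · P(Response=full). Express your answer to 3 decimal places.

P(Treatment=placebo) = 0.06 + 0.07 + 0.01 + 0.07 = 0.21.
P(Response=full) = 0.01 + 0.01 + 0.07 + 0.06 + 0.07 = 0.22.
Product: 0.21 × 0.22 = 0.046.

0.046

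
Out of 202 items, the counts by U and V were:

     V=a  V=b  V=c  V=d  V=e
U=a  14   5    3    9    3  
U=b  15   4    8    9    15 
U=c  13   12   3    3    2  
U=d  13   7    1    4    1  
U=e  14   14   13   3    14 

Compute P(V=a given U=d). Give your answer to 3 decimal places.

0.500

Total with U=d: 13 + 7 + 1 + 4 + 1 = 26.
P(V=a | U=d) = 13/26 = 0.500.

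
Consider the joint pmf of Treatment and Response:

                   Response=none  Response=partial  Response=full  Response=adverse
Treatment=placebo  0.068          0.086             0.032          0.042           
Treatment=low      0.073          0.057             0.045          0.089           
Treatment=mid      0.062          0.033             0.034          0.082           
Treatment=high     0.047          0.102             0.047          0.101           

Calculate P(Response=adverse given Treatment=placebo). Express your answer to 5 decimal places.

0.18421

P(Treatment=placebo) = 0.068 + 0.086 + 0.032 + 0.042 = 0.228.
P(Response=adverse | Treatment=placebo) = 0.042/0.228 = 0.18421.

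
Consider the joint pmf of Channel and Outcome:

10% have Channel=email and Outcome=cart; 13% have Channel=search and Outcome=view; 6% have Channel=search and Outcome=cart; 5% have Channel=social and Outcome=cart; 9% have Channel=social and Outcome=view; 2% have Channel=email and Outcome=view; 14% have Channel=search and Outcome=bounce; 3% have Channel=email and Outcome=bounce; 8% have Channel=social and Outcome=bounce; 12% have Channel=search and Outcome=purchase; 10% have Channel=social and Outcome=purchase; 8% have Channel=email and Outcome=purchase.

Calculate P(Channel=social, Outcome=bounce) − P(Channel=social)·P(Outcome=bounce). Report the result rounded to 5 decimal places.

0.00000

P(Channel=social) = 0.08 + 0.09 + 0.05 + 0.10 = 0.32.
P(Outcome=bounce) = 0.03 + 0.14 + 0.08 = 0.25.
P(Channel=social, Outcome=bounce) − P(Channel=social)P(Outcome=bounce) = 0.08 − 0.32×0.25 = 0.00000.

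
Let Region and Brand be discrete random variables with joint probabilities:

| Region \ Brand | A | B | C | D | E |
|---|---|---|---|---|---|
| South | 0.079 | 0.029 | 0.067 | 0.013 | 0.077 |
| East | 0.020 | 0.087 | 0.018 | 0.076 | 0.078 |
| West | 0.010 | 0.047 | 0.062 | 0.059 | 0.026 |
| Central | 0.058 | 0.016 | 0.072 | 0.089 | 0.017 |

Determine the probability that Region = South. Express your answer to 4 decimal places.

0.2650

P(Region=South) = 0.079 + 0.029 + 0.067 + 0.013 + 0.077 = 0.265.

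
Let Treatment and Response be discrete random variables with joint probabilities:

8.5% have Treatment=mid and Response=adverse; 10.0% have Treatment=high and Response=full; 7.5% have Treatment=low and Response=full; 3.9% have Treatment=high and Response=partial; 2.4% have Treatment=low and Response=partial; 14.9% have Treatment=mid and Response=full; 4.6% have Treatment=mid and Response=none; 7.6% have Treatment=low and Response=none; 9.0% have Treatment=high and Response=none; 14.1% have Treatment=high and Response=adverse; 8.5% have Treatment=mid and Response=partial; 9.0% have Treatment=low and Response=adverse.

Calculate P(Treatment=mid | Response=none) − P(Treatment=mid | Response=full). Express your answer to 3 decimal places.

P(Response=none) = 0.076 + 0.046 + 0.090 = 0.212; P(Treatment=mid | Response=none) = 0.046/0.212 = 0.2170.
P(Response=full) = 0.075 + 0.149 + 0.100 = 0.324; P(Treatment=mid | Response=full) = 0.149/0.324 = 0.4599.
Difference = -0.243.

-0.243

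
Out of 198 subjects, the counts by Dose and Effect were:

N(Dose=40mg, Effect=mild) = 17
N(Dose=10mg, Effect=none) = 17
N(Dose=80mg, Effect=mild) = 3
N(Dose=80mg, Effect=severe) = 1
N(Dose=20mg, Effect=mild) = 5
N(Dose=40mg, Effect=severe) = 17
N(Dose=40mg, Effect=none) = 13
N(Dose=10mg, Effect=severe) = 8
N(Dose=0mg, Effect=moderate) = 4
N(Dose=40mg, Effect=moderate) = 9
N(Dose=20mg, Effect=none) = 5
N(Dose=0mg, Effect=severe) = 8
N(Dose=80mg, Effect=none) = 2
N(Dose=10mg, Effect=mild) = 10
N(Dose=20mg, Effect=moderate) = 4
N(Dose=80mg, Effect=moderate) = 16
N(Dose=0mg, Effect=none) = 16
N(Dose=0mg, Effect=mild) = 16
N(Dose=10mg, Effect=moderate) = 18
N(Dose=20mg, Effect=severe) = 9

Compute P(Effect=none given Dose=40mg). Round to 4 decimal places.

Total with Dose=40mg: 13 + 17 + 9 + 17 = 56.
P(Effect=none | Dose=40mg) = 13/56 = 0.2321.

0.2321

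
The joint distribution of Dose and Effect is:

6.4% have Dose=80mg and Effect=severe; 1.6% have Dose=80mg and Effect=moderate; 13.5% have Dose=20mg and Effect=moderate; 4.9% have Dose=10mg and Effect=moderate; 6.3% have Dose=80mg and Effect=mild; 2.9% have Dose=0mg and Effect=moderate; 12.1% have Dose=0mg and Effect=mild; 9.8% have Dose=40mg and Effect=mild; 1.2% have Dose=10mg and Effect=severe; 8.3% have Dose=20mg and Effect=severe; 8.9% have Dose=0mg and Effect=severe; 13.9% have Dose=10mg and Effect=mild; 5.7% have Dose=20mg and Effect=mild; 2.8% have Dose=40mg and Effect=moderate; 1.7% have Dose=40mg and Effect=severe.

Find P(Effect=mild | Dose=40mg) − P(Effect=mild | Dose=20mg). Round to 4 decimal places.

P(Dose=40mg) = 0.098 + 0.028 + 0.017 = 0.143; P(Effect=mild | Dose=40mg) = 0.098/0.143 = 0.68531.
P(Dose=20mg) = 0.057 + 0.135 + 0.083 = 0.275; P(Effect=mild | Dose=20mg) = 0.057/0.275 = 0.20727.
Difference = 0.4780.

0.4780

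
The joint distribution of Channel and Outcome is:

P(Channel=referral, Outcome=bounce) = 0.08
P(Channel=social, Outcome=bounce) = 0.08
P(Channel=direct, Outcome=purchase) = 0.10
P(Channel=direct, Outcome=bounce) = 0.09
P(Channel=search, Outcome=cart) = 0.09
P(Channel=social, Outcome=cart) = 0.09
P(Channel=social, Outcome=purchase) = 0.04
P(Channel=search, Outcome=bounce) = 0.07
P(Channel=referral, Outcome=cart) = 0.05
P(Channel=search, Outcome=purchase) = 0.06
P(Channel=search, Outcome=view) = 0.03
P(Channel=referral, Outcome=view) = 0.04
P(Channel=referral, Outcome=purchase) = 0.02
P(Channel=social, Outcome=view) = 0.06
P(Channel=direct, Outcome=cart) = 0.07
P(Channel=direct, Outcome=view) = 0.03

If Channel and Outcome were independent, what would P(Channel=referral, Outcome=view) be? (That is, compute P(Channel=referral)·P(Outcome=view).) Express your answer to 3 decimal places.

P(Channel=referral) = 0.08 + 0.04 + 0.05 + 0.02 = 0.19.
P(Outcome=view) = 0.03 + 0.06 + 0.03 + 0.04 = 0.16.
Product: 0.19 × 0.16 = 0.030.

0.030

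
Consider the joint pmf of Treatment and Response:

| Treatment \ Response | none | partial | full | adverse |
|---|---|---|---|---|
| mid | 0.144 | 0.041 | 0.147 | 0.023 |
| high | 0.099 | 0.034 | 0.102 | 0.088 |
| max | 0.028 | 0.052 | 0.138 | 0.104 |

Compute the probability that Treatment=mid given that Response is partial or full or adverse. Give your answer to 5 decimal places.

P(Response=partial) = 0.041 + 0.034 + 0.052 = 0.127.
P(Response=full) = 0.147 + 0.102 + 0.138 = 0.387.
P(Response=adverse) = 0.023 + 0.088 + 0.104 = 0.215.
P(Response ∈ {partial, full, adverse}) = 0.127 + 0.387 + 0.215 = 0.729; P(Treatment=mid, Response ∈ {partial, full, adverse}) = 0.041 + 0.147 + 0.023 = 0.211.
P(Treatment=mid | Response ∈ {partial, full, adverse}) = 0.211/0.729 = 0.28944.

0.28944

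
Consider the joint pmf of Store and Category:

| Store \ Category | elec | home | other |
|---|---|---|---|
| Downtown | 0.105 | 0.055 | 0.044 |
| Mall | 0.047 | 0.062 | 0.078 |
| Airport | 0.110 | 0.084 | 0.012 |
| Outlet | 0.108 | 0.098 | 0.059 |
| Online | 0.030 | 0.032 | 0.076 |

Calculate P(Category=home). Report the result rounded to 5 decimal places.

P(Category=home) = 0.055 + 0.062 + 0.084 + 0.098 + 0.032 = 0.331.

0.33100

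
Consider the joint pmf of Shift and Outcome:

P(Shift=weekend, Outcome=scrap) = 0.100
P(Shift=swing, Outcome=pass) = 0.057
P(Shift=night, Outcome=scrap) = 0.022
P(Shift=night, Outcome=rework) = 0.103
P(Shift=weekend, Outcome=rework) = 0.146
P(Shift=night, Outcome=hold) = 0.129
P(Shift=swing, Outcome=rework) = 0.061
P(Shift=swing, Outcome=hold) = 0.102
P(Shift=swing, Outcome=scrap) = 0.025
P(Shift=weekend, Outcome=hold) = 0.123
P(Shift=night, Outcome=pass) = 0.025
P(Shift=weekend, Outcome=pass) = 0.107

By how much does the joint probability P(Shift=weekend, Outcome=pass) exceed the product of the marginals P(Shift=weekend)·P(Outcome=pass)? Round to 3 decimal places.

P(Shift=weekend) = 0.107 + 0.146 + 0.100 + 0.123 = 0.476.
P(Outcome=pass) = 0.057 + 0.025 + 0.107 = 0.189.
P(Shift=weekend, Outcome=pass) − P(Shift=weekend)P(Outcome=pass) = 0.107 − 0.476×0.189 = 0.017.

0.017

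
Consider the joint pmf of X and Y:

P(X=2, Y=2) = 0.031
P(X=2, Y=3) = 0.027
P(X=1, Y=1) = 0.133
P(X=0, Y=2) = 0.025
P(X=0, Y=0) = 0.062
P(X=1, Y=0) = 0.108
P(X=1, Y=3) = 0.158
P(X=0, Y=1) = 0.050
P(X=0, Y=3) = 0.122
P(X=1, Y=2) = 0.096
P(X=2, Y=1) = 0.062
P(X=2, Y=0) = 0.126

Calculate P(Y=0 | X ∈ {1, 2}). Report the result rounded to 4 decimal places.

P(X=1) = 0.108 + 0.133 + 0.096 + 0.158 = 0.495.
P(X=2) = 0.126 + 0.062 + 0.031 + 0.027 = 0.246.
P(X ∈ {1, 2}) = 0.495 + 0.246 = 0.741; P(Y=0, X ∈ {1, 2}) = 0.108 + 0.126 = 0.234.
P(Y=0 | X ∈ {1, 2}) = 0.234/0.741 = 0.3158.

0.3158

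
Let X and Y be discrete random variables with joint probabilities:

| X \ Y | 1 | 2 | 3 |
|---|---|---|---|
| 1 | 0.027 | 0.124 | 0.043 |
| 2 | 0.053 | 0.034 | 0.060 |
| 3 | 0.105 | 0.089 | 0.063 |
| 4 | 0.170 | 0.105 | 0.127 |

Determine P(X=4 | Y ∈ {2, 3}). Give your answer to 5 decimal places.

0.35969

P(Y=2) = 0.124 + 0.034 + 0.089 + 0.105 = 0.352.
P(Y=3) = 0.043 + 0.060 + 0.063 + 0.127 = 0.293.
P(Y ∈ {2, 3}) = 0.352 + 0.293 = 0.645; P(X=4, Y ∈ {2, 3}) = 0.105 + 0.127 = 0.232.
P(X=4 | Y ∈ {2, 3}) = 0.232/0.645 = 0.35969.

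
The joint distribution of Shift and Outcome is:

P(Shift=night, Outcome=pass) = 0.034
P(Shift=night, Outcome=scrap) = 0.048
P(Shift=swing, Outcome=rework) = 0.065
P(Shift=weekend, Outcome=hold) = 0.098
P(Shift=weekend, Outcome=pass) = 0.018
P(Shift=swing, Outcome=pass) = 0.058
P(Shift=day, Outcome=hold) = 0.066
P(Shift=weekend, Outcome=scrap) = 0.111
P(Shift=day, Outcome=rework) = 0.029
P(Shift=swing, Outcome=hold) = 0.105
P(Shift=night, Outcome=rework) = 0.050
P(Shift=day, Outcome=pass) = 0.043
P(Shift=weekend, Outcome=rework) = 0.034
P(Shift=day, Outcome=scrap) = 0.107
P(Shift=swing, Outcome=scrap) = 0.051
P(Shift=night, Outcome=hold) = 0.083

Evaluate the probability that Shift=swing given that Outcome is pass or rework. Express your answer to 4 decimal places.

0.3716

P(Outcome=pass) = 0.043 + 0.058 + 0.034 + 0.018 = 0.153.
P(Outcome=rework) = 0.029 + 0.065 + 0.050 + 0.034 = 0.178.
P(Outcome ∈ {pass, rework}) = 0.153 + 0.178 = 0.331; P(Shift=swing, Outcome ∈ {pass, rework}) = 0.058 + 0.065 = 0.123.
P(Shift=swing | Outcome ∈ {pass, rework}) = 0.123/0.331 = 0.3716.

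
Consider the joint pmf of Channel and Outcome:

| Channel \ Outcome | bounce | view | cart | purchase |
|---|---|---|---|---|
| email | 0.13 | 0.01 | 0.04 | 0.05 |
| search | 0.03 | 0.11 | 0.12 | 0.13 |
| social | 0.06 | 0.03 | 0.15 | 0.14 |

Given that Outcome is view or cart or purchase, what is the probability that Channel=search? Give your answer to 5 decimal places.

P(Outcome=view) = 0.01 + 0.11 + 0.03 = 0.15.
P(Outcome=cart) = 0.04 + 0.12 + 0.15 = 0.31.
P(Outcome=purchase) = 0.05 + 0.13 + 0.14 = 0.32.
P(Outcome ∈ {view, cart, purchase}) = 0.15 + 0.31 + 0.32 = 0.78; P(Channel=search, Outcome ∈ {view, cart, purchase}) = 0.11 + 0.12 + 0.13 = 0.36.
P(Channel=search | Outcome ∈ {view, cart, purchase}) = 0.36/0.78 = 0.46154.

0.46154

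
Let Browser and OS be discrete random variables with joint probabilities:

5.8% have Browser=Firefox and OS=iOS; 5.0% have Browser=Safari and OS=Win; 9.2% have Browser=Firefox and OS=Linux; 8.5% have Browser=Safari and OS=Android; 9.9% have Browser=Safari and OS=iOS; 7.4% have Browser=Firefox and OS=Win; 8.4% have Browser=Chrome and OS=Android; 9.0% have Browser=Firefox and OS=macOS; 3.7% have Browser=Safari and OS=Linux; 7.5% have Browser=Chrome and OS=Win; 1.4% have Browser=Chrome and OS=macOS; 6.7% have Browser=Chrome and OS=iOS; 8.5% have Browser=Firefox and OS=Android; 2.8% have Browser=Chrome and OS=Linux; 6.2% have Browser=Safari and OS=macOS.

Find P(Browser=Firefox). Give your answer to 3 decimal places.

0.399

P(Browser=Firefox) = 0.074 + 0.090 + 0.092 + 0.058 + 0.085 = 0.399.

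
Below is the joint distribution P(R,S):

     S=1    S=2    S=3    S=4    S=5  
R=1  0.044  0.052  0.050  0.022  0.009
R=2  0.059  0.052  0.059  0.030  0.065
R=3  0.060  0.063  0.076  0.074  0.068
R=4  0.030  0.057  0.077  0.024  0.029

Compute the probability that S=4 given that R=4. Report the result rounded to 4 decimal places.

0.1106

P(R=4) = 0.030 + 0.057 + 0.077 + 0.024 + 0.029 = 0.217.
P(S=4 | R=4) = 0.024/0.217 = 0.1106.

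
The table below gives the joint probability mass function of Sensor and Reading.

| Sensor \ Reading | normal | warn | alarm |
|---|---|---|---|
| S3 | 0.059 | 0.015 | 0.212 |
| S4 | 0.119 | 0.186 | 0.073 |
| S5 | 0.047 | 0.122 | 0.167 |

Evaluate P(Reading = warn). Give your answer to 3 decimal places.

0.323

P(Reading=warn) = 0.015 + 0.186 + 0.122 = 0.323.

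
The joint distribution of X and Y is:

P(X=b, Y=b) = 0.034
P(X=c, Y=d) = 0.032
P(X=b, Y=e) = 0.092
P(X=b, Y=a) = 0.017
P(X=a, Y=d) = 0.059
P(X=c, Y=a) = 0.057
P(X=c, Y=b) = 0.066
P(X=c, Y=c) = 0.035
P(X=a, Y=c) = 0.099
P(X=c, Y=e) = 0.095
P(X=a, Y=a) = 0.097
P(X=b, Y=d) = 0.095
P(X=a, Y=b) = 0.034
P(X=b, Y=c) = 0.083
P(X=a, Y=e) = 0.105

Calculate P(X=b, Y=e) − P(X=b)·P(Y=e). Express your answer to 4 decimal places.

-0.0017

P(X=b) = 0.017 + 0.034 + 0.083 + 0.095 + 0.092 = 0.321.
P(Y=e) = 0.105 + 0.092 + 0.095 = 0.292.
P(X=b, Y=e) − P(X=b)P(Y=e) = 0.092 − 0.321×0.292 = -0.0017.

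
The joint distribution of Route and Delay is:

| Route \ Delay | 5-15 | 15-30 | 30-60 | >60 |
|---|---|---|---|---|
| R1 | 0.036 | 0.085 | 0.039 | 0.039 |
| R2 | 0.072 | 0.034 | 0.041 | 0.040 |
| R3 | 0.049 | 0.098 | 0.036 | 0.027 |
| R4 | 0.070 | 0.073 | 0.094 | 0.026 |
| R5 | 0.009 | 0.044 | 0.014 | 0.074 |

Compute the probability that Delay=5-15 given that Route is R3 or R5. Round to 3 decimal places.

0.165

P(Route=R3) = 0.049 + 0.098 + 0.036 + 0.027 = 0.210.
P(Route=R5) = 0.009 + 0.044 + 0.014 + 0.074 = 0.141.
P(Route ∈ {R3, R5}) = 0.210 + 0.141 = 0.351; P(Delay=5-15, Route ∈ {R3, R5}) = 0.049 + 0.009 = 0.058.
P(Delay=5-15 | Route ∈ {R3, R5}) = 0.058/0.351 = 0.165.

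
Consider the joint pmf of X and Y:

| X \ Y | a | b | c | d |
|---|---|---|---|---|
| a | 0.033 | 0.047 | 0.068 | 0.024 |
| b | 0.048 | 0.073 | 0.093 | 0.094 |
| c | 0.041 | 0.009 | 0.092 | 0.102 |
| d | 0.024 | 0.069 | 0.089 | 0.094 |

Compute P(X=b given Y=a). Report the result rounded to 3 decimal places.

0.329

P(Y=a) = 0.033 + 0.048 + 0.041 + 0.024 = 0.146.
P(X=b | Y=a) = 0.048/0.146 = 0.329.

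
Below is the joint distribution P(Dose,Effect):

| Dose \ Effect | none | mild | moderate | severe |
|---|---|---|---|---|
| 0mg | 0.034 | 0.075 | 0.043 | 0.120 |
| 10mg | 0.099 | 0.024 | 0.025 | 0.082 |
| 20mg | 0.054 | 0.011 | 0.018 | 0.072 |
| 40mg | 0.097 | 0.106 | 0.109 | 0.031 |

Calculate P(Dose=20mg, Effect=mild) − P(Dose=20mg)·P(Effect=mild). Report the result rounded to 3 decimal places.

-0.022

P(Dose=20mg) = 0.054 + 0.011 + 0.018 + 0.072 = 0.155.
P(Effect=mild) = 0.075 + 0.024 + 0.011 + 0.106 = 0.216.
P(Dose=20mg, Effect=mild) − P(Dose=20mg)P(Effect=mild) = 0.011 − 0.155×0.216 = -0.022.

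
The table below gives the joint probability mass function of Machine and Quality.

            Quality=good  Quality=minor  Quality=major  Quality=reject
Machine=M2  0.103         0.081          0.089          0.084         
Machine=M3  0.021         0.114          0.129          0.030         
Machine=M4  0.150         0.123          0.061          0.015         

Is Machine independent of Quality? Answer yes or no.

P(Machine=M3) = 0.294 and P(Quality=good) = 0.274, so their product is 0.08056, but P(Machine=M3, Quality=good) = 0.021. Since these differ, Machine and Quality are not independent.

no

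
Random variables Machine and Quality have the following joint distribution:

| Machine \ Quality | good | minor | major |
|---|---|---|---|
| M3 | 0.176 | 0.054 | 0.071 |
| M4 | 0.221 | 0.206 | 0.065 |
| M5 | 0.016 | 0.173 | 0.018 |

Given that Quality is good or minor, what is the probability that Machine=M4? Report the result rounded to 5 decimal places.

P(Quality=good) = 0.176 + 0.221 + 0.016 = 0.413.
P(Quality=minor) = 0.054 + 0.206 + 0.173 = 0.433.
P(Quality ∈ {good, minor}) = 0.413 + 0.433 = 0.846; P(Machine=M4, Quality ∈ {good, minor}) = 0.221 + 0.206 = 0.427.
P(Machine=M4 | Quality ∈ {good, minor}) = 0.427/0.846 = 0.50473.

0.50473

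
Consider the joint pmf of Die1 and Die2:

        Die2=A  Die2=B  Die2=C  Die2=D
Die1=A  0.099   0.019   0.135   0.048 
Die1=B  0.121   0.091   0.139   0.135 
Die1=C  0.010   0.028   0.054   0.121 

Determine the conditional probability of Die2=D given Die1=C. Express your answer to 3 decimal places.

0.568

P(Die1=C) = 0.010 + 0.028 + 0.054 + 0.121 = 0.213.
P(Die2=D | Die1=C) = 0.121/0.213 = 0.568.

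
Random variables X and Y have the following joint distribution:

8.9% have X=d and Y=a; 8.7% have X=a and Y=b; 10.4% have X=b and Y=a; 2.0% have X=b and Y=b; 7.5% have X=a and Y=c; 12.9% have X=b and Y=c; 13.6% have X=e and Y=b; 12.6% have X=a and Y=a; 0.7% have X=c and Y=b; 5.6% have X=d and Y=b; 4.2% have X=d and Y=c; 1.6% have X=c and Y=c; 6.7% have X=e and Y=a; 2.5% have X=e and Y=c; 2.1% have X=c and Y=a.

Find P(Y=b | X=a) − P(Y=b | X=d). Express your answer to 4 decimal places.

P(X=a) = 0.126 + 0.087 + 0.075 = 0.288; P(Y=b | X=a) = 0.087/0.288 = 0.30208.
P(X=d) = 0.089 + 0.056 + 0.042 = 0.187; P(Y=b | X=d) = 0.056/0.187 = 0.29947.
Difference = 0.0026.

0.0026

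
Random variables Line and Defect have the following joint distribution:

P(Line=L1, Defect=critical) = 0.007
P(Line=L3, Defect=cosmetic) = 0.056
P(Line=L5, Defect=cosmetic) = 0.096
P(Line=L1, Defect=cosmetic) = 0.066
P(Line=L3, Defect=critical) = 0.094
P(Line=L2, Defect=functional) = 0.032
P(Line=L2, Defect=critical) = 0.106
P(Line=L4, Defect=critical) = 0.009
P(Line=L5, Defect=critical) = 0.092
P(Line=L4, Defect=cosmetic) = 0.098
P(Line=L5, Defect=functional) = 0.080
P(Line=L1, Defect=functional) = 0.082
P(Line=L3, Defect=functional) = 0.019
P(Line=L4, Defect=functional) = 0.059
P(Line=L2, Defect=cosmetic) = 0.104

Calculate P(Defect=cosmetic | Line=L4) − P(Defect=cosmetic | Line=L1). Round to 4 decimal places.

0.1646

P(Line=L4) = 0.098 + 0.059 + 0.009 = 0.166; P(Defect=cosmetic | Line=L4) = 0.098/0.166 = 0.59036.
P(Line=L1) = 0.066 + 0.082 + 0.007 = 0.155; P(Defect=cosmetic | Line=L1) = 0.066/0.155 = 0.42581.
Difference = 0.1646.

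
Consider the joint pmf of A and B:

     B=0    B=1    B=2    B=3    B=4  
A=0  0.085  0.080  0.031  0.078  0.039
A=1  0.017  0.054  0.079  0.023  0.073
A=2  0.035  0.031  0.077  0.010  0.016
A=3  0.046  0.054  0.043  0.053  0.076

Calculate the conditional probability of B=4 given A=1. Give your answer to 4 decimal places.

0.2967

P(A=1) = 0.017 + 0.054 + 0.079 + 0.023 + 0.073 = 0.246.
P(B=4 | A=1) = 0.073/0.246 = 0.2967.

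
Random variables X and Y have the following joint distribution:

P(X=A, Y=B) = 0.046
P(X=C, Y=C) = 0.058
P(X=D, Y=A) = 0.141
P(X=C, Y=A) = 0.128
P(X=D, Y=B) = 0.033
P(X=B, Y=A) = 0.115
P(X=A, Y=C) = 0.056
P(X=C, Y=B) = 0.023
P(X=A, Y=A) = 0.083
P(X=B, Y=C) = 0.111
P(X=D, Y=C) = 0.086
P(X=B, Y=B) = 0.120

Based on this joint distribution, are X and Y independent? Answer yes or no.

no

P(X=B) = 0.346 and P(Y=A) = 0.467, so their product is 0.16158, but P(X=B, Y=A) = 0.115. Since these differ, X and Y are not independent.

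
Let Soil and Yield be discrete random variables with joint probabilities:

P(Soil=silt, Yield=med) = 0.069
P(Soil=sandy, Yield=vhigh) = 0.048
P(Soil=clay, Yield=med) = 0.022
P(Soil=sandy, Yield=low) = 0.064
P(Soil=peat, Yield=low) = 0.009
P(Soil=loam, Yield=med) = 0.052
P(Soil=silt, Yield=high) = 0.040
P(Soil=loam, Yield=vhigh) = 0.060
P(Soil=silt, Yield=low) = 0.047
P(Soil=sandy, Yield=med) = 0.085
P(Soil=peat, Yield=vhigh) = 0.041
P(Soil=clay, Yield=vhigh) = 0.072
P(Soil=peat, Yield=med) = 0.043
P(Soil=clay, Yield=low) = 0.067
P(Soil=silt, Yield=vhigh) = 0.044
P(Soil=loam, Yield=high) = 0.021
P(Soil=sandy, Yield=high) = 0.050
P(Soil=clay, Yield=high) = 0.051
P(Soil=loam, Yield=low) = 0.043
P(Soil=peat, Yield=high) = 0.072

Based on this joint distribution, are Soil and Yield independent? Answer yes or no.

no

P(Soil=clay) = 0.212 and P(Yield=med) = 0.271, so their product is 0.05745, but P(Soil=clay, Yield=med) = 0.022. Since these differ, Soil and Yield are not independent.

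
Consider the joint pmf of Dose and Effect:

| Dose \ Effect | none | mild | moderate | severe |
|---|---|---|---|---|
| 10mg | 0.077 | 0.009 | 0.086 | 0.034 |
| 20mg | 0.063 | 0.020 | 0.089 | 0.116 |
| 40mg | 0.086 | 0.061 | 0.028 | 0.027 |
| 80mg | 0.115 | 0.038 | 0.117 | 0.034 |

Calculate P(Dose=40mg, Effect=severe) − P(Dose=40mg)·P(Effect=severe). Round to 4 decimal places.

-0.0156

P(Dose=40mg) = 0.086 + 0.061 + 0.028 + 0.027 = 0.202.
P(Effect=severe) = 0.034 + 0.116 + 0.027 + 0.034 = 0.211.
P(Dose=40mg, Effect=severe) − P(Dose=40mg)P(Effect=severe) = 0.027 − 0.202×0.211 = -0.0156.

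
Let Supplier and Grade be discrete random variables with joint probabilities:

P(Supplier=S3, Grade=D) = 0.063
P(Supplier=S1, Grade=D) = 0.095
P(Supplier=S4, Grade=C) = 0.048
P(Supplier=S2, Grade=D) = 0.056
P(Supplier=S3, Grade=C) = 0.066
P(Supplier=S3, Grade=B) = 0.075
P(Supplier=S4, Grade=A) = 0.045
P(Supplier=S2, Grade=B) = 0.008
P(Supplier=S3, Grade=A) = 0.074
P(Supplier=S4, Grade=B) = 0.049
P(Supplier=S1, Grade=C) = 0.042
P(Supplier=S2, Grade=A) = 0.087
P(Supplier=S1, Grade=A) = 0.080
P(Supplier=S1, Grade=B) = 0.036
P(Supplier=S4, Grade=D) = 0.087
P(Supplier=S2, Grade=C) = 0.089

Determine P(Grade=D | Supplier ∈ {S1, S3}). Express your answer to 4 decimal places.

P(Supplier=S1) = 0.080 + 0.036 + 0.042 + 0.095 = 0.253.
P(Supplier=S3) = 0.074 + 0.075 + 0.066 + 0.063 = 0.278.
P(Supplier ∈ {S1, S3}) = 0.253 + 0.278 = 0.531; P(Grade=D, Supplier ∈ {S1, S3}) = 0.095 + 0.063 = 0.158.
P(Grade=D | Supplier ∈ {S1, S3}) = 0.158/0.531 = 0.2976.

0.2976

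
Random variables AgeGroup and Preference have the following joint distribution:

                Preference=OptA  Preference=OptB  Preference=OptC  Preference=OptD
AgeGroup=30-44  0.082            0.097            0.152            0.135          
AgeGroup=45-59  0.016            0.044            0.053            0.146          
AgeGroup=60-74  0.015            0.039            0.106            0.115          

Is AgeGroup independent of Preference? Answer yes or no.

no

P(AgeGroup=30-44) = 0.466 and P(Preference=OptD) = 0.396, so their product is 0.18454, but P(AgeGroup=30-44, Preference=OptD) = 0.135. Since these differ, AgeGroup and Preference are not independent.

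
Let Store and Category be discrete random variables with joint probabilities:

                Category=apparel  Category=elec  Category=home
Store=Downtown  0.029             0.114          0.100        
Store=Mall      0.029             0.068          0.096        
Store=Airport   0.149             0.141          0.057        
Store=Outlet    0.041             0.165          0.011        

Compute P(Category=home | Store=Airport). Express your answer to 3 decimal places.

P(Store=Airport) = 0.149 + 0.141 + 0.057 = 0.347.
P(Category=home | Store=Airport) = 0.057/0.347 = 0.164.

0.164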